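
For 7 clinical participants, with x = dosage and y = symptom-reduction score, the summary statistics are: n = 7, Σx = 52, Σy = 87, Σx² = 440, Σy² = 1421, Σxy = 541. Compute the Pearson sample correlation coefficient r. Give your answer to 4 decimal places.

S_xy = nΣxy − ΣxΣy = 7·541 − 52·87 = 3787 − 4524 = -737
S_xx = nΣx² − (Σx)² = 7·440 − 52² = 3080 − 2704 = 376
S_yy = nΣy² − (Σy)² = 7·1421 − 87² = 9947 − 7569 = 2378
r = S_xy / √(S_xx·S_yy) = -737 / √(376·2378) = -737 / √894128 = -737 / 945.5834 = -0.7794

-0.7794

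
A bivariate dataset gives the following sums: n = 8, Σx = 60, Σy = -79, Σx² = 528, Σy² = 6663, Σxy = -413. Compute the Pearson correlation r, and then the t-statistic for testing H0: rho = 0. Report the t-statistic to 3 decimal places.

S_xy = nΣxy − ΣxΣy = 8·(-413) − 60·(-79) = -3304 − (-4740) = 1436
S_xx = nΣx² − (Σx)² = 8·528 − 60² = 4224 − 3600 = 624
S_yy = nΣy² − (Σy)² = 8·6663 − (-79)² = 53304 − 6241 = 47063
r = S_xy / √(S_xx·S_yy) = 1436 / √(624·47063) = 1436 / √29367312 = 1436 / 5419.1616 = 0.2650
t = r·√(n−2)/√(1−r²) = 0.2650·√6 / √(1−0.070225) = 0.649115 / 0.964248 = 0.673

0.673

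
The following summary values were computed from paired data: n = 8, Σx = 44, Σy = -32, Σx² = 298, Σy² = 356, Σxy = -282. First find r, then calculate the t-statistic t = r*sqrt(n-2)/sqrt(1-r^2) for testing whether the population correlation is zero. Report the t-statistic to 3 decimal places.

Numerator: nΣxy − (Σx)(Σy) = 8·(-282) − (44)(-32) = -848
Denominator: √[(nΣx²−(Σx)²)(nΣy²−(Σy)²)]
  nΣx²−(Σx)² = 8·298 − 1936 = 448;  nΣy²−(Σy)² = 8·356 − 1024 = 1824
  √(448·1824) = √817152 = 903.9646
r = -848 / 903.9646 = -0.9381
t = r·√(n−2)/√(1−r²) = -0.9381·√6 / √(1−0.880032) = -2.297866 / 0.346364 = -6.634

-6.634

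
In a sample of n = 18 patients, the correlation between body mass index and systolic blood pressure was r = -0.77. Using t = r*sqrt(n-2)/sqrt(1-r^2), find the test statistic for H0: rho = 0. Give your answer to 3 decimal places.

-4.827

t = r·√(n−2) / √(1−r²) with r = -0.77, n = 18
  = -0.77·√16 / √(1 − 0.5929)
  = -0.77·4.000000 / 0.638044
  = -3.080000 / 0.638044 = -4.827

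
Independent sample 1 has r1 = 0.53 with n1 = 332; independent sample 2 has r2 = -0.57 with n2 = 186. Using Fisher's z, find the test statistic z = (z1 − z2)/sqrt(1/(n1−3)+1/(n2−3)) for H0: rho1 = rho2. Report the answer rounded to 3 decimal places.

13.421

Fisher z-transforms: z1 = atanh(0.53) = 0.590145, z2 = atanh(-0.57) = -0.647523; difference d = 1.237668
Var(d) = 1/329 + 1/183 = 0.0030395 + 0.0054645 = 0.0085040
z = d/√Var(d) = 1.237668 / √0.0085040 = 1.237668 / 0.092217 = 13.421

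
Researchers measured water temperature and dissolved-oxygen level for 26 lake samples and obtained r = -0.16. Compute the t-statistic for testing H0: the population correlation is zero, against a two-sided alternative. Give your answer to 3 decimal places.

t = r·√(n−2) / √(1−r²) with r = -0.16, n = 26
  = -0.16·√24 / √(1 − 0.0256)
  = -0.16·4.898979 / 0.987117
  = -0.783837 / 0.987117 = -0.794

-0.794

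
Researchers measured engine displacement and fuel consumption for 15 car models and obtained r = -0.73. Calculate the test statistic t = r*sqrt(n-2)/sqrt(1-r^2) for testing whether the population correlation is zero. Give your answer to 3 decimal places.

-3.851

1 − r² = 1 − 0.5329 = 0.4671;  √(1−r²) = 0.683447
√(n−2) = √13 = 3.605551
t = r·√(n−2)/√(1−r²) = -0.73 · 3.605551 / 0.683447 = -3.851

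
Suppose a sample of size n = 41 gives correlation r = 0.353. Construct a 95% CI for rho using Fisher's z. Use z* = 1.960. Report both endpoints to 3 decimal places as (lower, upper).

(0.051, 0.596)

Fisher z: z_r = atanh(r) = ½·ln((1+0.353)/(1−0.353)) = 0.368867
SE(z) = 1/√(n−3) = 1/√38 = 0.162221
95% ⇒ z* = 1.960; margin = 1.960·0.162221 = 0.317953
CI on z-scale: (0.050914, 0.686820)
Back-transform: tanh(0.050914) = 0.050870, tanh(0.686820) = 0.595935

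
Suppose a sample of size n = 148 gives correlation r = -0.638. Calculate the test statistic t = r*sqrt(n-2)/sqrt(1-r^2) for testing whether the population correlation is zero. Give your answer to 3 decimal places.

1 − r² = 1 − 0.407044 = 0.592956;  √(1−r²) = 0.770036
√(n−2) = √146 = 12.083046
t = r·√(n−2)/√(1−r²) = -0.638 · 12.083046 / 0.770036 = -10.011

-10.011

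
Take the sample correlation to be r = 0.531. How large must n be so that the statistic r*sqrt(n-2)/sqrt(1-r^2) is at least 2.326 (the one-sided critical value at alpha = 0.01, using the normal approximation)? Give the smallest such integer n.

r√(n−2)/√(1−r²) ≥ 2.326  ⇔  n−2 ≥ (2.326)²·(1−r²)/r²
(1−r²)/r² = (1−0.281961)/0.281961 = 2.5466
n ≥ 2 + 5.410276·2.5466 = 2 + 13.7778 = 15.7778
⌈15.7778⌉ = 16

16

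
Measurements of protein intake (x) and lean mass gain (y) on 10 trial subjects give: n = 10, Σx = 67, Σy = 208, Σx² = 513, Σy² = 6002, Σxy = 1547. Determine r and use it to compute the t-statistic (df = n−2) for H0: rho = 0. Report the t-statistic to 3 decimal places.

1.498

S_xy = nΣxy − ΣxΣy = 10·1547 − 67·208 = 15470 − 13936 = 1534
S_xx = nΣx² − (Σx)² = 10·513 − 67² = 5130 − 4489 = 641
S_yy = nΣy² − (Σy)² = 10·6002 − 208² = 60020 − 43264 = 16756
r = S_xy / √(S_xx·S_yy) = 1534 / √(641·16756) = 1534 / √10740596 = 1534 / 3277.2849 = 0.4681
t = r·√(n−2)/√(1−r²) = 0.4681·√8 / √(1−0.219118) = 1.323987 / 0.883675 = 1.498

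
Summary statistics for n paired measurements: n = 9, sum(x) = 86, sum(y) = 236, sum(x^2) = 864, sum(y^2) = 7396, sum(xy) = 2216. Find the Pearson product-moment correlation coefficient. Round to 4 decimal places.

Numerator: nΣxy − (Σx)(Σy) = 9·2216 − (86)(236) = -352
Denominator: √[(nΣx²−(Σx)²)(nΣy²−(Σy)²)]
  nΣx²−(Σx)² = 9·864 − 7396 = 380;  nΣy²−(Σy)² = 9·7396 − 55696 = 10868
  √(380·10868) = √4129840 = 2032.2008
r = -352 / 2032.2008 = -0.1732

-0.1732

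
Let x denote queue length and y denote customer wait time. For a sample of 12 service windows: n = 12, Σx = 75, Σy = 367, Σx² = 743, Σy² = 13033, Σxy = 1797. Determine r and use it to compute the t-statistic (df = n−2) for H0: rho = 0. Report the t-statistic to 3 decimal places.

S_xy = nΣxy − ΣxΣy = 12·1797 − 75·367 = 21564 − 27525 = -5961
S_xx = nΣx² − (Σx)² = 12·743 − 75² = 8916 − 5625 = 3291
S_yy = nΣy² − (Σy)² = 12·13033 − 367² = 156396 − 134689 = 21707
r = S_xy / √(S_xx·S_yy) = -5961 / √(3291·21707) = -5961 / √71437737 = -5961 / 8452.0848 = -0.7053
t = r·√(n−2)/√(1−r²) = -0.7053·√10 / √(1−0.497448) = -2.230354 / 0.708909 = -3.146

-3.146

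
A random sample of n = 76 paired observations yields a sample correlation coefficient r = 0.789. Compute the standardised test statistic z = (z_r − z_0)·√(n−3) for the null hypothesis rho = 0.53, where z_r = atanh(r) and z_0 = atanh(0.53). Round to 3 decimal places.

z_r = atanh(0.789) = 1.068777,  z_0 = atanh(0.53) = 0.590145
SE = 1/√(n−3) = 1/√73 = 0.117041
z = (z_r − z_0)/SE = (1.068777 − 0.590145) / 0.117041 = 0.478632 / 0.117041 = 4.089

4.089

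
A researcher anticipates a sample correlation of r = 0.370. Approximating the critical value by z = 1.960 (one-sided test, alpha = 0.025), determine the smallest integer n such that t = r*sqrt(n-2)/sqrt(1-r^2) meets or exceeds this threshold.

27

Need r·√(n−2)/√(1−r²) ≥ 1.960
√(n−2) ≥ 1.960·√(1−0.136900) / 0.370 = 1.960·0.929032 / 0.370 = 4.9214
n−2 ≥ 24.2202  ⇒  n ≥ 26.2202
Smallest integer n = 27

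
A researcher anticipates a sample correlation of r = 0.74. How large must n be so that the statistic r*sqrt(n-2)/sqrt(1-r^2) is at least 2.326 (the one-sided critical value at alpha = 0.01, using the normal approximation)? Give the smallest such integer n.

7

r√(n−2)/√(1−r²) ≥ 2.326  ⇔  n−2 ≥ (2.326)²·(1−r²)/r²
(1−r²)/r² = (1−0.5476)/0.5476 = 0.8262
n ≥ 2 + 5.410276·0.8262 = 2 + 4.4700 = 6.4700
⌈6.4700⌉ = 7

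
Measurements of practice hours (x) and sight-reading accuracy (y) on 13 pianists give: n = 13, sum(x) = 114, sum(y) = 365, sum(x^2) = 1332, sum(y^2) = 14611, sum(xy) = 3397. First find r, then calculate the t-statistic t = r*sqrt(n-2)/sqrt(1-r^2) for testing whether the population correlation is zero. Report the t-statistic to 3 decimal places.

S_xy = nΣxy − ΣxΣy = 13·3397 − 114·365 = 44161 − 41610 = 2551
S_xx = nΣx² − (Σx)² = 13·1332 − 114² = 17316 − 12996 = 4320
S_yy = nΣy² − (Σy)² = 13·14611 − 365² = 189943 − 133225 = 56718
r = S_xy / √(S_xx·S_yy) = 2551 / √(4320·56718) = 2551 / √245021760 = 2551 / 15653.1709 = 0.1630
t = r·√(n−2)/√(1−r²) = 0.1630·√11 / √(1−0.026569) = 0.540610 / 0.986626 = 0.548

0.548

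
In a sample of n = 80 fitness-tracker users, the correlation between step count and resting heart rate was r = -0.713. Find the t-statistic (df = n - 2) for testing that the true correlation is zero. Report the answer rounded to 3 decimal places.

-8.981

1 − r² = 1 − 0.508369 = 0.491631;  √(1−r²) = 0.701164
√(n−2) = √78 = 8.831761
t = r·√(n−2)/√(1−r²) = -0.713 · 8.831761 / 0.701164 = -8.981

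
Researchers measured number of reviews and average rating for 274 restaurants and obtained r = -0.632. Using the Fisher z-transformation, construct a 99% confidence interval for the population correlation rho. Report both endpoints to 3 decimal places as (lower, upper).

(-0.717, -0.529)

Fisher z: z_r = atanh(r) = ½·ln((1+(-0.632))/(1−(-0.632))) = -0.744739
SE(z) = 1/√(n−3) = 1/√271 = 0.060746
99% ⇒ z* = 2.576; margin = 2.576·0.060746 = 0.156482
CI on z-scale: (-0.901221, -0.588257)
Back-transform: tanh(-0.901221) = -0.716892, tanh(-0.588257) = -0.528641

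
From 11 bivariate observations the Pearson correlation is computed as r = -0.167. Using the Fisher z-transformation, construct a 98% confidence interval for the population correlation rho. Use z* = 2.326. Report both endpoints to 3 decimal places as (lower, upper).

z_r = atanh(-0.167) = -0.168579;  SE = 1/√(n−3) = 1/√8 = 0.353553
z-limits: -0.168579 ± 2.326·0.353553 = -0.168579 ± 0.822364 = [-0.990943, 0.653785]
ρ-limits: (tanh -0.990943, tanh 0.653785) = (-0.758, 0.574)

(-0.758, 0.574)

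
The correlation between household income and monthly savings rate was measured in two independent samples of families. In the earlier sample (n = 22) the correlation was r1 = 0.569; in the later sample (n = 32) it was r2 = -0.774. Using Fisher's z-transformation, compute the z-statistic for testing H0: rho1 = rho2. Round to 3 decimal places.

z1 = atanh(0.569) = 0.646043,  z2 = atanh(-0.774) = -1.030229
SE = √(1/(n1−3) + 1/(n2−3)) = √(1/19 + 1/29) = √(0.0526316 + 0.0344828) = √0.0871144 = 0.295151
z = (z1 − z2)/SE = (0.646043 − (-1.030229)) / 0.295151 = 1.676272 / 0.295151 = 5.679

5.679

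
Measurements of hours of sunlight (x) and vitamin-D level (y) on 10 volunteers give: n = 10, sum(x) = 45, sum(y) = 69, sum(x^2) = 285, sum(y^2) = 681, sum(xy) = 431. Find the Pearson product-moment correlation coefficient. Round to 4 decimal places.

Numerator: nΣxy − (Σx)(Σy) = 10·431 − (45)(69) = 1205
Denominator: √[(nΣx²−(Σx)²)(nΣy²−(Σy)²)]
  nΣx²−(Σx)² = 10·285 − 2025 = 825;  nΣy²−(Σy)² = 10·681 − 4761 = 2049
  √(825·2049) = √1690425 = 1300.1635
r = 1205 / 1300.1635 = 0.9268

0.9268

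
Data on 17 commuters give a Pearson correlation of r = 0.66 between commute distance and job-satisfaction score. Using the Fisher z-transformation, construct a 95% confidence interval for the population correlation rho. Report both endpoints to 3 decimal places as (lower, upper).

Fisher z: z_r = atanh(r) = ½·ln((1+0.66)/(1−0.66)) = 0.792814
SE(z) = 1/√(n−3) = 1/√14 = 0.267261
95% ⇒ z* = 1.960; margin = 1.960·0.267261 = 0.523832
CI on z-scale: (0.268982, 1.316646)
Back-transform: tanh(0.268982) = 0.262677, tanh(1.316646) = 0.865947

(0.263, 0.866)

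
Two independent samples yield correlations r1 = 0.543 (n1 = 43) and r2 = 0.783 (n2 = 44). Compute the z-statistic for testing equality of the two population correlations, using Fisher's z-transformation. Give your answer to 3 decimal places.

z1 = atanh(0.543) = 0.608400,  z2 = atanh(0.783) = 1.053078
SE = √(1/(n1−3) + 1/(n2−3)) = √(1/40 + 1/41) = √(0.0250000 + 0.0243902) = √0.0493902 = 0.222239
z = (z1 − z2)/SE = (0.608400 − 1.053078) / 0.222239 = -0.444678 / 0.222239 = -2.001

-2.001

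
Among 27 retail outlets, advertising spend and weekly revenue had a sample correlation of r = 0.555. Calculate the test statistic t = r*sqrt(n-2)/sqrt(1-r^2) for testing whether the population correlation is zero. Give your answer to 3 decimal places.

1 − r² = 1 − 0.308025 = 0.691975;  √(1−r²) = 0.831850
√(n−2) = √25 = 5.000000
t = r·√(n−2)/√(1−r²) = 0.555 · 5.000000 / 0.831850 = 3.336

3.336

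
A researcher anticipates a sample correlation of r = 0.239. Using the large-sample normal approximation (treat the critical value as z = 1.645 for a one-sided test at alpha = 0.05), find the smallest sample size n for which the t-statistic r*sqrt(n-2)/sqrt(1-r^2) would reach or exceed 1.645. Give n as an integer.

Need r·√(n−2)/√(1−r²) ≥ 1.645
√(n−2) ≥ 1.645·√(1−0.057121) / 0.239 = 1.645·0.971020 / 0.239 = 6.6834
n−2 ≥ 44.6678  ⇒  n ≥ 46.6678
Smallest integer n = 47

47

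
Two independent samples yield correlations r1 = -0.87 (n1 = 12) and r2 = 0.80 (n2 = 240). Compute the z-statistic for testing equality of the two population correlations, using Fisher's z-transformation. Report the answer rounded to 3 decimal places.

z1 = atanh(-0.87) = -1.333080,  z2 = atanh(0.80) = 1.098612
SE = √(1/(n1−3) + 1/(n2−3)) = √(1/9 + 1/237) = √(0.1111111 + 0.0042194) = √0.1153305 = 0.339603
z = (z1 − z2)/SE = (-1.333080 − 1.098612) / 0.339603 = -2.431692 / 0.339603 = -7.160

-7.160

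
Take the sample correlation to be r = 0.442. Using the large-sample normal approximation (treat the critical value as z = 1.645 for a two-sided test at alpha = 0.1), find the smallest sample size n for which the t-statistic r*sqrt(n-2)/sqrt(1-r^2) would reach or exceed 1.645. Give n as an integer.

14

r√(n−2)/√(1−r²) ≥ 1.645  ⇔  n−2 ≥ (1.645)²·(1−r²)/r²
(1−r²)/r² = (1−0.195364)/0.195364 = 4.1187
n ≥ 2 + 2.706025·4.1187 = 2 + 11.1453 = 13.1453
⌈13.1453⌉ = 14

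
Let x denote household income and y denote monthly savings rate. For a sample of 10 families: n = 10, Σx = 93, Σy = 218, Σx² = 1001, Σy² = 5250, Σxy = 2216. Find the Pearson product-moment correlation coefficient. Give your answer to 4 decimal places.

Numerator: nΣxy − (Σx)(Σy) = 10·2216 − (93)(218) = 1886
Denominator: √[(nΣx²−(Σx)²)(nΣy²−(Σy)²)]
  nΣx²−(Σx)² = 10·1001 − 8649 = 1361;  nΣy²−(Σy)² = 10·5250 − 47524 = 4976
  √(1361·4976) = √6772336 = 2602.3712
r = 1886 / 2602.3712 = 0.7247

0.7247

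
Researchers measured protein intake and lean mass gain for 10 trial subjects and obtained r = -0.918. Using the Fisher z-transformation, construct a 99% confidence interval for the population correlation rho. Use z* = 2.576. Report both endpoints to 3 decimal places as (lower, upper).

(-0.988, -0.539)

Fisher z: z_r = atanh(r) = ½·ln((1+(-0.918))/(1−(-0.918))) = -1.576160
SE(z) = 1/√(n−3) = 1/√7 = 0.377964
99% ⇒ z* = 2.576; margin = 2.576·0.377964 = 0.973635
CI on z-scale: (-2.549795, -0.602525)
Back-transform: tanh(-2.549795) = -0.987875, tanh(-0.602525) = -0.538844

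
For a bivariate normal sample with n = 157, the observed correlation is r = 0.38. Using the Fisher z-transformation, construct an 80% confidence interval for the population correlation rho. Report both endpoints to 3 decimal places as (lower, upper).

z_r = atanh(0.38) = 0.400060;  SE = 1/√(n−3) = 1/√154 = 0.080582
z-limits: 0.400060 ± 1.282·0.080582 = 0.400060 ± 0.103306 = [0.296754, 0.503366]
ρ-limits: (tanh 0.296754, tanh 0.503366) = (0.288, 0.465)

(0.288, 0.465)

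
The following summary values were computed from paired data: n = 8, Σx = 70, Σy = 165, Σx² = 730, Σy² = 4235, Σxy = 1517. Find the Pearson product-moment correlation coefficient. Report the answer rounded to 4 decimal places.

Numerator: nΣxy − (Σx)(Σy) = 8·1517 − (70)(165) = 586
Denominator: √[(nΣx²−(Σx)²)(nΣy²−(Σy)²)]
  nΣx²−(Σx)² = 8·730 − 4900 = 940;  nΣy²−(Σy)² = 8·4235 − 27225 = 6655
  √(940·6655) = √6255700 = 2501.1397
r = 586 / 2501.1397 = 0.2343

0.2343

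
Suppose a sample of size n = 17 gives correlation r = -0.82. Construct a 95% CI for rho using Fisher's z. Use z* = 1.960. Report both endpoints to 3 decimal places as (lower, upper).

(-0.933, -0.560)

z_r = atanh(-0.82) = -1.156817;  SE = 1/√(n−3) = 1/√14 = 0.267261
z-limits: -1.156817 ± 1.960·0.267261 = -1.156817 ± 0.523832 = [-1.680649, -0.632985]
ρ-limits: (tanh -1.680649, tanh -0.632985) = (-0.933, -0.560)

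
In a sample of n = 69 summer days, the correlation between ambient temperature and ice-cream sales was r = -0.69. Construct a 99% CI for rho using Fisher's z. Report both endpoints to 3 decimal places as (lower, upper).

Fisher z: z_r = atanh(r) = ½·ln((1+(-0.69))/(1−(-0.69))) = -0.847956
SE(z) = 1/√(n−3) = 1/√66 = 0.123091
99% ⇒ z* = 2.576; margin = 2.576·0.123091 = 0.317082
CI on z-scale: (-1.165038, -0.530874)
Back-transform: tanh(-1.165038) = -0.822675, tanh(-0.530874) = -0.486049

(-0.823, -0.486)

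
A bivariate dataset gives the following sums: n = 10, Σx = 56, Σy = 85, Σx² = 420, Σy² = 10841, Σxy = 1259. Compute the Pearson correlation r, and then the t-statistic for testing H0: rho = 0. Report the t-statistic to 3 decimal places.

3.253

S_xy = nΣxy − ΣxΣy = 10·1259 − 56·85 = 12590 − 4760 = 7830
S_xx = nΣx² − (Σx)² = 10·420 − 56² = 4200 − 3136 = 1064
S_yy = nΣy² − (Σy)² = 10·10841 − 85² = 108410 − 7225 = 101185
r = S_xy / √(S_xx·S_yy) = 7830 / √(1064·101185) = 7830 / √107660840 = 7830 / 10375.9742 = 0.7546
t = r·√(n−2)/√(1−r²) = 0.7546·√8 / √(1−0.569421) = 2.134331 / 0.656185 = 3.253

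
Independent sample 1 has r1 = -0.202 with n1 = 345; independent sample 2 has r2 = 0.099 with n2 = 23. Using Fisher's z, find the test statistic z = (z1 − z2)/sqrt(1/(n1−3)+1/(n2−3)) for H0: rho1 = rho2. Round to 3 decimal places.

-1.322

Fisher z-transforms: z1 = atanh(-0.202) = -0.204817, z2 = atanh(0.099) = 0.099325; difference d = -0.304142
Var(d) = 1/342 + 1/20 = 0.0029240 + 0.0500000 = 0.0529240
z = d/√Var(d) = -0.304142 / √0.0529240 = -0.304142 / 0.230052 = -1.322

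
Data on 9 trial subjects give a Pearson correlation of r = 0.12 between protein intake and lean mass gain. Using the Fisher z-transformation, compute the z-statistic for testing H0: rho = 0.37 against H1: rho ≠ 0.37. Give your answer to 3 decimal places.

z_r = atanh(0.12) = 0.120581,  z_0 = atanh(0.37) = 0.388423
SE = 1/√(n−3) = 1/√6 = 0.408248
z = (z_r − z_0)/SE = (0.120581 − 0.388423) / 0.408248 = -0.267842 / 0.408248 = -0.656

-0.656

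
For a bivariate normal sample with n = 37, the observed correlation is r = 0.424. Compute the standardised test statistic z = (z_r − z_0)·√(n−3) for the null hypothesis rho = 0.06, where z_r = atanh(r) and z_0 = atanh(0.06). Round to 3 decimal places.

z_r = atanh(0.424) = 0.452559,  z_0 = atanh(0.06) = 0.060072
SE = 1/√(n−3) = 1/√34 = 0.171499
z = (z_r − z_0)/SE = (0.452559 − 0.060072) / 0.171499 = 0.392487 / 0.171499 = 2.289

2.289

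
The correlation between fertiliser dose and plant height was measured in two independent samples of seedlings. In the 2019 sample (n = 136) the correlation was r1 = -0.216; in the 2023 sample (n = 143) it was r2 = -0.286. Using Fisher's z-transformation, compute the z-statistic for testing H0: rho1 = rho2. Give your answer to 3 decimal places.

z1 = atanh(-0.216) = -0.219457,  z2 = atanh(-0.286) = -0.294204
SE = √(1/(n1−3) + 1/(n2−3)) = √(1/133 + 1/140) = √(0.0075188 + 0.0071429) = √0.0146617 = 0.121086
z = (z1 − z2)/SE = (-0.219457 − (-0.294204)) / 0.121086 = 0.074747 / 0.121086 = 0.617

0.617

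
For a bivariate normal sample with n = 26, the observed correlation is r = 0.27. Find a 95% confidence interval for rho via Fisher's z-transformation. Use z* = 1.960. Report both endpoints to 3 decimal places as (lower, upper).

(-0.131, 0.595)

Fisher z: z_r = atanh(r) = ½·ln((1+0.27)/(1−0.27)) = 0.276864
SE(z) = 1/√(n−3) = 1/√23 = 0.208514
95% ⇒ z* = 1.960; margin = 1.960·0.208514 = 0.408687
CI on z-scale: (-0.131823, 0.685551)
Back-transform: tanh(-0.131823) = -0.131065, tanh(0.685551) = 0.595116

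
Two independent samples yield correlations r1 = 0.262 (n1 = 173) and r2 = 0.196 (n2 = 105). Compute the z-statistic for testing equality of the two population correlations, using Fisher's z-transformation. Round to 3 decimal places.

0.556

z1 = atanh(0.262) = 0.268255,  z2 = atanh(0.196) = 0.198569
SE = √(1/(n1−3) + 1/(n2−3)) = √(1/170 + 1/102) = √(0.0058824 + 0.0098039) = √0.0156863 = 0.125245
z = (z1 − z2)/SE = (0.268255 − 0.198569) / 0.125245 = 0.069686 / 0.125245 = 0.556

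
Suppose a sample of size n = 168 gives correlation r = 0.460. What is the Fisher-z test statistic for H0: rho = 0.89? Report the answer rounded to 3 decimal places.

Fisher z: atanh(0.460) = 0.497311, atanh(0.89) = 1.421926
z = (z_r − z_0)·√(n−3) = (0.497311 − 1.421926)·√165 = -0.924615 · 12.845233 = -11.877

-11.877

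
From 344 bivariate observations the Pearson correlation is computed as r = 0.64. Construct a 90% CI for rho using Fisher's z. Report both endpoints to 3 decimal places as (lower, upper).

(0.584, 0.690)

z_r = atanh(0.64) = 0.758174;  SE = 1/√(n−3) = 1/√341 = 0.054153
z-limits: 0.758174 ± 1.645·0.054153 = 0.758174 ± 0.089082 = [0.669092, 0.847256]
ρ-limits: (tanh 0.669092, tanh 0.847256) = (0.584, 0.690)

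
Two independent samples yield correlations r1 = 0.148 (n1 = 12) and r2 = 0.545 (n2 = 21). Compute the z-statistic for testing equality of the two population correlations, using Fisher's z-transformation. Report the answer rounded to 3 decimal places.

-1.132

Fisher z-transforms: z1 = atanh(0.148) = 0.149095, z2 = atanh(0.545) = 0.611241; difference d = -0.462146
Var(d) = 1/9 + 1/18 = 0.1111111 + 0.0555556 = 0.1666667
z = d/√Var(d) = -0.462146 / √0.1666667 = -0.462146 / 0.408248 = -1.132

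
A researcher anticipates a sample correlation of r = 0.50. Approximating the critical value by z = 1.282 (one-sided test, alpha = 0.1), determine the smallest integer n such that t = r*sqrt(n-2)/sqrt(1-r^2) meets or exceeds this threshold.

r√(n−2)/√(1−r²) ≥ 1.282  ⇔  n−2 ≥ (1.282)²·(1−r²)/r²
(1−r²)/r² = (1−0.2500)/0.2500 = 3.0000
n ≥ 2 + 1.643524·3.0000 = 2 + 4.9306 = 6.9306
⌈6.9306⌉ = 7

7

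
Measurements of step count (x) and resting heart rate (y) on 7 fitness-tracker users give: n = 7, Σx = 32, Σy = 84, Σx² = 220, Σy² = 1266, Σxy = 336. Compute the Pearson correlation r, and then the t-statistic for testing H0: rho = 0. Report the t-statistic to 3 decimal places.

S_xy = nΣxy − ΣxΣy = 7·336 − 32·84 = 2352 − 2688 = -336
S_xx = nΣx² − (Σx)² = 7·220 − 32² = 1540 − 1024 = 516
S_yy = nΣy² − (Σy)² = 7·1266 − 84² = 8862 − 7056 = 1806
r = S_xy / √(S_xx·S_yy) = -336 / √(516·1806) = -336 / √931896 = -336 / 965.3476 = -0.3481
t = r·√(n−2)/√(1−r²) = -0.3481·√5 / √(1−0.121174) = -0.778375 / 0.937457 = -0.830

-0.830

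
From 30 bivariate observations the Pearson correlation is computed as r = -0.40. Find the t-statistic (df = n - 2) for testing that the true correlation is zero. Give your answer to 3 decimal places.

-2.309

t = r·√(n−2) / √(1−r²) with r = -0.40, n = 30
  = -0.40·√28 / √(1 − 0.1600)
  = -0.40·5.291503 / 0.916515
  = -2.116601 / 0.916515 = -2.309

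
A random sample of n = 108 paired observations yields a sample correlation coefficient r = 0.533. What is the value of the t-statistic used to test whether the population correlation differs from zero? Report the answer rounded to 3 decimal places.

t = r·√(n−2) / √(1−r²) with r = 0.533, n = 108
  = 0.533·√106 / √(1 − 0.284089)
  = 0.533·10.295630 / 0.846115
  = 5.487571 / 0.846115 = 6.486

6.486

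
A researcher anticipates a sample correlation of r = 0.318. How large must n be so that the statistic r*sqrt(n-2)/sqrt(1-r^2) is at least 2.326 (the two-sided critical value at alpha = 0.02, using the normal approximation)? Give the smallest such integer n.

r√(n−2)/√(1−r²) ≥ 2.326  ⇔  n−2 ≥ (2.326)²·(1−r²)/r²
(1−r²)/r² = (1−0.101124)/0.101124 = 8.8888
n ≥ 2 + 5.410276·8.8888 = 2 + 48.0909 = 50.0909
⌈50.0909⌉ = 51

51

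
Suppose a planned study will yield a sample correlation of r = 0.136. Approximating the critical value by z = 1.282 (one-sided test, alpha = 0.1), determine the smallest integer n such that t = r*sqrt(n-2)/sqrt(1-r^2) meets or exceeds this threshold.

Need r·√(n−2)/√(1−r²) ≥ 1.282
√(n−2) ≥ 1.282·√(1−0.018496) / 0.136 = 1.282·0.990709 / 0.136 = 9.3389
n−2 ≥ 87.2151  ⇒  n ≥ 89.2151
Smallest integer n = 90

90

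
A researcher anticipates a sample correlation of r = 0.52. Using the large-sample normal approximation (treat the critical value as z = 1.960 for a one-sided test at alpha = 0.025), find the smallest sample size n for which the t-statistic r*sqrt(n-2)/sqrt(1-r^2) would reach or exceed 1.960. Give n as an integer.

13

Need r·√(n−2)/√(1−r²) ≥ 1.960
√(n−2) ≥ 1.960·√(1−0.2704) / 0.52 = 1.960·0.854166 / 0.52 = 3.2195
n−2 ≥ 10.3652  ⇒  n ≥ 12.3652
Smallest integer n = 13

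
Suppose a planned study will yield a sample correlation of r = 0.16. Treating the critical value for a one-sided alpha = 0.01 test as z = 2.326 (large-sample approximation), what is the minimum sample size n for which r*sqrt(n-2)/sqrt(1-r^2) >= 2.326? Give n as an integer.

r√(n−2)/√(1−r²) ≥ 2.326  ⇔  n−2 ≥ (2.326)²·(1−r²)/r²
(1−r²)/r² = (1−0.0256)/0.0256 = 38.0625
n ≥ 2 + 5.410276·38.0625 = 2 + 205.9286 = 207.9286
⌈207.9286⌉ = 208

208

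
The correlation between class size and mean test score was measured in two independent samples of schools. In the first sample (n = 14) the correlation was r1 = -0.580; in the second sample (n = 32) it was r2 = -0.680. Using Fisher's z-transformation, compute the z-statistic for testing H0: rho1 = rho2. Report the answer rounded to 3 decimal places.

0.471

Fisher z-transforms: z1 = atanh(-0.580) = -0.662463, z2 = atanh(-0.680) = -0.829114; difference d = 0.166651
Var(d) = 1/11 + 1/29 = 0.0909091 + 0.0344828 = 0.1253919
z = d/√Var(d) = 0.166651 / √0.1253919 = 0.166651 / 0.354107 = 0.471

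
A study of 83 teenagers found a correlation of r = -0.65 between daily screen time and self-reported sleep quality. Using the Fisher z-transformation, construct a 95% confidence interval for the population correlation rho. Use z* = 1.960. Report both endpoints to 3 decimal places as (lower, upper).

(-0.759, -0.505)

z_r = atanh(-0.65) = -0.775299;  SE = 1/√(n−3) = 1/√80 = 0.111803
z-limits: -0.775299 ± 1.960·0.111803 = -0.775299 ± 0.219134 = [-0.994433, -0.556165]
ρ-limits: (tanh -0.994433, tanh -0.556165) = (-0.759, -0.505)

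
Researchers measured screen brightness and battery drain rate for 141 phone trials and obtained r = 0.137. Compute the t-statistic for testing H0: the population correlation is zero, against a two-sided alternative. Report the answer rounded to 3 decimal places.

1.631

1 − r² = 1 − 0.018769 = 0.981231;  √(1−r²) = 0.990571
√(n−2) = √139 = 11.789826
t = r·√(n−2)/√(1−r²) = 0.137 · 11.789826 / 0.990571 = 1.631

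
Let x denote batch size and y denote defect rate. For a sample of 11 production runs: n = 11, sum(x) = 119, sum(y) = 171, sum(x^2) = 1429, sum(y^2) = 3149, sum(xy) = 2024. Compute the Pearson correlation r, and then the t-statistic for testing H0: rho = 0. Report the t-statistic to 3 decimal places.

Numerator: nΣxy − (Σx)(Σy) = 11·2024 − (119)(171) = 1915
Denominator: √[(nΣx²−(Σx)²)(nΣy²−(Σy)²)]
  nΣx²−(Σx)² = 11·1429 − 14161 = 1558;  nΣy²−(Σy)² = 11·3149 − 29241 = 5398
  √(1558·5398) = √8410084 = 2900.0145
r = 1915 / 2900.0145 = 0.6603
t = r·√(n−2)/√(1−r²) = 0.6603·√9 / √(1−0.435996) = 1.980900 / 0.751002 = 2.638

2.638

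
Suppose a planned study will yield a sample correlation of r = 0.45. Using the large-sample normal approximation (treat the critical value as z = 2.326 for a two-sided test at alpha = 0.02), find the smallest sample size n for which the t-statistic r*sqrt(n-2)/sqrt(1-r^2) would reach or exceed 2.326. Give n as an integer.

24

Need r·√(n−2)/√(1−r²) ≥ 2.326
√(n−2) ≥ 2.326·√(1−0.2025) / 0.45 = 2.326·0.893029 / 0.45 = 4.6160
n−2 ≥ 21.3075  ⇒  n ≥ 23.3075
Smallest integer n = 24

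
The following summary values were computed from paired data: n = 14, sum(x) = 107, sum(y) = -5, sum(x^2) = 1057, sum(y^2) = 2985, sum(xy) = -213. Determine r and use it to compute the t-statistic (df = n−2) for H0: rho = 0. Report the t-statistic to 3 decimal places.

-0.733

S_xy = nΣxy − ΣxΣy = 14·(-213) − 107·(-5) = -2982 − (-535) = -2447
S_xx = nΣx² − (Σx)² = 14·1057 − 107² = 14798 − 11449 = 3349
S_yy = nΣy² − (Σy)² = 14·2985 − (-5)² = 41790 − 25 = 41765
r = S_xy / √(S_xx·S_yy) = -2447 / √(3349·41765) = -2447 / √139870985 = -2447 / 11826.7064 = -0.2069
t = r·√(n−2)/√(1−r²) = -0.2069·√12 / √(1−0.042808) = -0.716723 / 0.978362 = -0.733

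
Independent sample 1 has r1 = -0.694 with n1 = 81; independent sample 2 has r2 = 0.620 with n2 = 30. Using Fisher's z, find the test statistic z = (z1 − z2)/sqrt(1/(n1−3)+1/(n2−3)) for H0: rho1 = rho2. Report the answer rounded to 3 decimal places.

z1 = atanh(-0.694) = -0.855631,  z2 = atanh(0.620) = 0.725005
SE = √(1/(n1−3) + 1/(n2−3)) = √(1/78 + 1/27) = √(0.0128205 + 0.0370370) = √0.0498575 = 0.223288
z = (z1 − z2)/SE = (-0.855631 − 0.725005) / 0.223288 = -1.580636 / 0.223288 = -7.079

-7.079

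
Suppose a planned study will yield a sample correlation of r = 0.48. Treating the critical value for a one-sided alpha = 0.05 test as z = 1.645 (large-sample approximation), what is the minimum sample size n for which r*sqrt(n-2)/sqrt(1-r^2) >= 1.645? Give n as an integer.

12

Need r·√(n−2)/√(1−r²) ≥ 1.645
√(n−2) ≥ 1.645·√(1−0.2304) / 0.48 = 1.645·0.877268 / 0.48 = 3.0065
n−2 ≥ 9.0390  ⇒  n ≥ 11.0390
Smallest integer n = 12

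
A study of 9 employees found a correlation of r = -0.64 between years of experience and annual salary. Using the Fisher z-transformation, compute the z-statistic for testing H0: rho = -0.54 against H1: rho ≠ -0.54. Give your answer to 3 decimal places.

-0.377

Fisher z: atanh(-0.64) = -0.758174, atanh(-0.54) = -0.604156
z = (z_r − z_0)·√(n−3) = (-0.758174 − (-0.604156))·√6 = -0.154018 · 2.449490 = -0.377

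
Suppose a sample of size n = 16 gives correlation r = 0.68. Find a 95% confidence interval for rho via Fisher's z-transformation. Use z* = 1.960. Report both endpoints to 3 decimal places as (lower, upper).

(0.278, 0.879)

Fisher z: z_r = atanh(r) = ½·ln((1+0.68)/(1−0.68)) = 0.829114
SE(z) = 1/√(n−3) = 1/√13 = 0.277350
95% ⇒ z* = 1.960; margin = 1.960·0.277350 = 0.543606
CI on z-scale: (0.285508, 1.372720)
Back-transform: tanh(0.285508) = 0.277995, tanh(1.372720) = 0.879311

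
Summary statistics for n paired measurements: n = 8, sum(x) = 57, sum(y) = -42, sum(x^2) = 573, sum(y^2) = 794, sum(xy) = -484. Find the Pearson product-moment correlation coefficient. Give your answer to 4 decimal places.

S_xy = nΣxy − ΣxΣy = 8·(-484) − 57·(-42) = -3872 − (-2394) = -1478
S_xx = nΣx² − (Σx)² = 8·573 − 57² = 4584 − 3249 = 1335
S_yy = nΣy² − (Σy)² = 8·794 − (-42)² = 6352 − 1764 = 4588
r = S_xy / √(S_xx·S_yy) = -1478 / √(1335·4588) = -1478 / √6124980 = -1478 / 2474.8697 = -0.5972

-0.5972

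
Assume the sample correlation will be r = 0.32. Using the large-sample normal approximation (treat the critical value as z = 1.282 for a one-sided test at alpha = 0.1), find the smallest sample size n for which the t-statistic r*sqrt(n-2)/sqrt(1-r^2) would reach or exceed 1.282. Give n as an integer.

r√(n−2)/√(1−r²) ≥ 1.282  ⇔  n−2 ≥ (1.282)²·(1−r²)/r²
(1−r²)/r² = (1−0.1024)/0.1024 = 8.7656
n ≥ 2 + 1.643524·8.7656 = 2 + 14.4065 = 16.4065
⌈16.4065⌉ = 17

17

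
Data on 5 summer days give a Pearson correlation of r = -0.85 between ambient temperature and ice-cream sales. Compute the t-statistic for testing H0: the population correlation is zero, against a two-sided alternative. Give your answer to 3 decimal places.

-2.795

t = r·√(n−2) / √(1−r²) with r = -0.85, n = 5
  = -0.85·√3 / √(1 − 0.7225)
  = -0.85·1.732051 / 0.526783
  = -1.472243 / 0.526783 = -2.795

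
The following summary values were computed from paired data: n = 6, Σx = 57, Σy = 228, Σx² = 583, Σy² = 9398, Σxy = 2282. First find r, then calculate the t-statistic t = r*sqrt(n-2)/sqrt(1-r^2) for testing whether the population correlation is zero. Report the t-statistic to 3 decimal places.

1.779

S_xy = nΣxy − ΣxΣy = 6·2282 − 57·228 = 13692 − 12996 = 696
S_xx = nΣx² − (Σx)² = 6·583 − 57² = 3498 − 3249 = 249
S_yy = nΣy² − (Σy)² = 6·9398 − 228² = 56388 − 51984 = 4404
r = S_xy / √(S_xx·S_yy) = 696 / √(249·4404) = 696 / √1096596 = 696 / 1047.1848 = 0.6646
t = r·√(n−2)/√(1−r²) = 0.6646·√4 / √(1−0.441693) = 1.329200 / 0.747199 = 1.779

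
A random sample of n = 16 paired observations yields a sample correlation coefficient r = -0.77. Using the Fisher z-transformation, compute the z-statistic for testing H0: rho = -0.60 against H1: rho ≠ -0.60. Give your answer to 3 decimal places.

Fisher z: atanh(-0.77) = -1.020328, atanh(-0.60) = -0.693147
z = (z_r − z_0)·√(n−3) = (-1.020328 − (-0.693147))·√13 = -0.327181 · 3.605551 = -1.180

-1.180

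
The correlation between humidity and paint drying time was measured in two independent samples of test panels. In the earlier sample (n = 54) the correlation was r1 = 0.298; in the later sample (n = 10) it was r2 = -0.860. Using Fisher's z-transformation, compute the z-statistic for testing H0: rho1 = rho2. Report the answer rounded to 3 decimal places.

3.971

z1 = atanh(0.298) = 0.307323,  z2 = atanh(-0.860) = -1.293345
SE = √(1/(n1−3) + 1/(n2−3)) = √(1/51 + 1/7) = √(0.0196078 + 0.1428571) = √0.1624649 = 0.403069
z = (z1 − z2)/SE = (0.307323 − (-1.293345)) / 0.403069 = 1.600668 / 0.403069 = 3.971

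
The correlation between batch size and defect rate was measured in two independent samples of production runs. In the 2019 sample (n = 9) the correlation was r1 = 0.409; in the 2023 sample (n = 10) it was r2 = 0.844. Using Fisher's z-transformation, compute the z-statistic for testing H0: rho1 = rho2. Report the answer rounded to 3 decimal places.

Fisher z-transforms: z1 = atanh(0.409) = 0.434410, z2 = atanh(0.844) = 1.234918; difference d = -0.800508
Var(d) = 1/6 + 1/7 = 0.1666667 + 0.1428571 = 0.3095238
z = d/√Var(d) = -0.800508 / √0.3095238 = -0.800508 / 0.556349 = -1.439

-1.439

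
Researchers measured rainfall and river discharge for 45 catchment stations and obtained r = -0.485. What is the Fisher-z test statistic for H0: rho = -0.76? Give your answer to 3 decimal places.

3.025

z_r = atanh(-0.485) = -0.529502,  z_0 = atanh(-0.76) = -0.996215
SE = 1/√(n−3) = 1/√42 = 0.154303
z = (z_r − z_0)/SE = (-0.529502 − (-0.996215)) / 0.154303 = 0.466713 / 0.154303 = 3.025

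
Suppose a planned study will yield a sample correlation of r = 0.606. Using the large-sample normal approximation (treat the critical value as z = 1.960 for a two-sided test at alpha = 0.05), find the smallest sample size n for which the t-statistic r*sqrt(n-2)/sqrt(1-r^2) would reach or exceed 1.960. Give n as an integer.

r√(n−2)/√(1−r²) ≥ 1.960  ⇔  n−2 ≥ (1.960)²·(1−r²)/r²
(1−r²)/r² = (1−0.367236)/0.367236 = 1.7230
n ≥ 2 + 3.8416·1.7230 = 2 + 6.6191 = 8.6191
⌈8.6191⌉ = 9

9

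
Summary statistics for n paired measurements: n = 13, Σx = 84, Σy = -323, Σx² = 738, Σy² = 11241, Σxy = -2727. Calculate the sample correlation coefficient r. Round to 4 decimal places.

Numerator: nΣxy − (Σx)(Σy) = 13·(-2727) − (84)(-323) = -8319
Denominator: √[(nΣx²−(Σx)²)(nΣy²−(Σy)²)]
  nΣx²−(Σx)² = 13·738 − 7056 = 2538;  nΣy²−(Σy)² = 13·11241 − 104329 = 41804
  √(2538·41804) = √106098552 = 10300.4151
r = -8319 / 10300.4151 = -0.8076

-0.8076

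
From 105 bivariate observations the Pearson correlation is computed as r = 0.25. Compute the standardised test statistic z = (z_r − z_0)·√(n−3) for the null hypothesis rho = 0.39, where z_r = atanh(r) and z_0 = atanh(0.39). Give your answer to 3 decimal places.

-1.579

Fisher z: atanh(0.25) = 0.255413, atanh(0.39) = 0.411800
z = (z_r − z_0)·√(n−3) = (0.255413 − 0.411800)·√102 = -0.156387 · 10.099505 = -1.579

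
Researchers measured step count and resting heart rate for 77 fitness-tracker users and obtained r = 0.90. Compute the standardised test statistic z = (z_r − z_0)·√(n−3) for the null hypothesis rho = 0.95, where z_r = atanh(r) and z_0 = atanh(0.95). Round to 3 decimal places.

Fisher z: atanh(0.90) = 1.472219, atanh(0.95) = 1.831781
z = (z_r − z_0)·√(n−3) = (1.472219 − 1.831781)·√74 = -0.359562 · 8.602325 = -3.093

-3.093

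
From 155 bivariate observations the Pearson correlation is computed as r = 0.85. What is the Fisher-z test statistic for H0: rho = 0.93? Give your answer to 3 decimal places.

z_r = atanh(0.85) = 1.256153,  z_0 = atanh(0.93) = 1.658390
SE = 1/√(n−3) = 1/√152 = 0.081111
z = (z_r − z_0)/SE = (1.256153 − 1.658390) / 0.081111 = -0.402237 / 0.081111 = -4.959

-4.959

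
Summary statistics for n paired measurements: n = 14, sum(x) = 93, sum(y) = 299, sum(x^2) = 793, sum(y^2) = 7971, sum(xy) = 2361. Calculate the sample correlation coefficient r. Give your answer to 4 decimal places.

0.7111

S_xy = nΣxy − ΣxΣy = 14·2361 − 93·299 = 33054 − 27807 = 5247
S_xx = nΣx² − (Σx)² = 14·793 − 93² = 11102 − 8649 = 2453
S_yy = nΣy² − (Σy)² = 14·7971 − 299² = 111594 − 89401 = 22193
r = S_xy / √(S_xx·S_yy) = 5247 / √(2453·22193) = 5247 / √54439429 = 5247 / 7378.3080 = 0.7111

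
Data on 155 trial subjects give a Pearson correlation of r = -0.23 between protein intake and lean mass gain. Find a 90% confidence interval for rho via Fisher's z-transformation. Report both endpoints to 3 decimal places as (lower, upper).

z_r = atanh(-0.23) = -0.234189;  SE = 1/√(n−3) = 1/√152 = 0.081111
z-limits: -0.234189 ± 1.645·0.081111 = -0.234189 ± 0.133428 = [-0.367617, -0.100761]
ρ-limits: (tanh -0.367617, tanh -0.100761) = (-0.352, -0.100)

(-0.352, -0.100)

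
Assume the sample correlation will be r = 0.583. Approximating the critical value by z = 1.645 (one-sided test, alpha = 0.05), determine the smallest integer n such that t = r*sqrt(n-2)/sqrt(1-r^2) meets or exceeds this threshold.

Need r·√(n−2)/√(1−r²) ≥ 1.645
√(n−2) ≥ 1.645·√(1−0.339889) / 0.583 = 1.645·0.812472 / 0.583 = 2.2925
n−2 ≥ 5.2556  ⇒  n ≥ 7.2556
Smallest integer n = 8

8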